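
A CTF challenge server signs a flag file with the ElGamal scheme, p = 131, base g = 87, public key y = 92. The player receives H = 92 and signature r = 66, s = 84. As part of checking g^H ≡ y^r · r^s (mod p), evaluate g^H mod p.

87^2 = 7569 ≡ 102
87^4 ≡ 102^2 = 10404 ≡ 55
87^8 ≡ 55^2 = 3025 ≡ 12
87^16 ≡ 12^2 = 144 ≡ 13
87^32 ≡ 13^2 = 169 ≡ 38
87^64 ≡ 38^2 = 1444 ≡ 3
92 = 64 + 16 + 8 + 4, so 87^92 ≡ 3·13·12·55 ≡ 64 (mod 131)

64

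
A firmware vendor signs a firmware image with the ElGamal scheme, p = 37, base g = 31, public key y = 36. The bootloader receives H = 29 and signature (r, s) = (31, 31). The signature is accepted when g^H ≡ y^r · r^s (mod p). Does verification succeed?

Left side g^H mod p:
31^2 = 961 ≡ 36
31^4 ≡ 36^2 = 1296 ≡ 1
31^8 ≡ 1^2 = 1
31^16 ≡ 1^2 = 1
29 = 16 + 8 + 4 + 1, so 31^29 ≡ 1·1·1·31 ≡ 31 (mod 37)
Right side y^r · r^s mod p:
36^2 = 1296 ≡ 1
36^4 ≡ 1^2 = 1
36^8 ≡ 1^2 = 1
36^16 ≡ 1^2 = 1
31 = 16 + 8 + 4 + 2 + 1, so 36^31 ≡ 1·1·1·1·36 ≡ 36 (mod 37)
31^2 = 961 ≡ 36
31^4 ≡ 36^2 = 1296 ≡ 1
31^8 ≡ 1^2 = 1
31^16 ≡ 1^2 = 1
31 = 16 + 8 + 4 + 2 + 1, so 31^31 ≡ 1·1·1·36·31 ≡ 6 (mod 37)
36·6 = 216 ≡ 31 (mod 37)
31 ≡ 31 (mod 37), so the signature is genuine.

passes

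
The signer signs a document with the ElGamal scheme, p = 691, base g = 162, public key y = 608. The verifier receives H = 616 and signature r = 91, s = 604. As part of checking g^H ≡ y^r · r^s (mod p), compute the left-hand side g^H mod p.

61

162^616 mod 691 = 61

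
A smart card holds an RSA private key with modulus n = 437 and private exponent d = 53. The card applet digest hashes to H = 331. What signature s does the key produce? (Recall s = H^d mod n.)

278

H^2 ≡ 331^2 = 109561 ≡ 311
H^4 ≡ 311^2 = 96721 ≡ 144
H^8 ≡ 144^2 = 20736 ≡ 197
H^16 ≡ 197^2 = 38809 ≡ 353
H^32 ≡ 353^2 = 124609 ≡ 64
53 = 32 + 16 + 4 + 1, so H^53 ≡ 64·353·144·331 ≡ 278 (mod 437)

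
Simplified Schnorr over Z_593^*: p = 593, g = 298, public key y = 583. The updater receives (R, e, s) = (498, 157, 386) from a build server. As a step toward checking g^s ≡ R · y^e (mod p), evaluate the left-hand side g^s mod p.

284

298^2 = 88804 ≡ 447
298^4 ≡ 447^2 = 199809 ≡ 561
298^8 ≡ 561^2 = 314721 ≡ 431
298^16 ≡ 431^2 = 185761 ≡ 152
298^32 ≡ 152^2 = 23104 ≡ 570
298^64 ≡ 570^2 = 324900 ≡ 529
298^128 ≡ 529^2 = 279841 ≡ 538
298^256 ≡ 538^2 = 289444 ≡ 60
386 = 256 + 128 + 2, so 298^386 ≡ 60·538·447 ≡ 284 (mod 593)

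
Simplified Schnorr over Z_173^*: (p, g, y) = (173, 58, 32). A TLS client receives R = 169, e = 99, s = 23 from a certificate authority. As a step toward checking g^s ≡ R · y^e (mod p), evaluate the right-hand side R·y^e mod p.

Squares mod 173: 32^1≡32, 32^2≡159, 32^4≡23, 32^8≡10, 32^16≡100, 32^32≡139, 32^64≡118
99 = 64 + 32 + 2 + 1, so 32^99 ≡ 118·139·159·32 ≡ 79 (mod 173)
R · y^e ≡ 169·79 = 13351 ≡ 30 (mod 173)

30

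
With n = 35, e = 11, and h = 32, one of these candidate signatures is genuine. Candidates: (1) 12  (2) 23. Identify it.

2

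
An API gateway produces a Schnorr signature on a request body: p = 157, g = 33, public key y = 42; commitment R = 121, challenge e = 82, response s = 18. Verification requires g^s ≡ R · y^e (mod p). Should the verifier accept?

g^s mod p:
33^18 mod 157 = 39
R · y^e mod p:
42^82 mod 157 = 113
121·113 = 13673 ≡ 14 (mod 157)
39 ≠ 14; the check fails.

reject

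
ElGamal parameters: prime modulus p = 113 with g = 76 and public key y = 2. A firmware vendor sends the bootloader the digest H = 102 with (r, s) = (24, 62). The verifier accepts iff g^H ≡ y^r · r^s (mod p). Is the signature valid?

Left side g^H mod p:
Squares mod 113: 76^1≡76, 76^2≡13, 76^4≡56, 76^8≡85, 76^16≡106, 76^32≡49, 76^64≡28
102 = 64 + 32 + 4 + 2, so 76^102 ≡ 28·49·56·13 ≡ 9 (mod 113)
Right side y^r · r^s mod p:
Squares mod 113: 2^1≡2, 2^2≡4, 2^4≡16, 2^8≡30, 2^16≡109
24 = 16 + 8, so 2^24 ≡ 109·30 ≡ 106 (mod 113)
Squares mod 113: 24^1≡24, 24^2≡11, 24^4≡8, 24^8≡64, 24^16≡28, 24^32≡106
62 = 32 + 16 + 8 + 4 + 2, so 24^62 ≡ 106·28·64·8·11 ≡ 25 (mod 113)
106·25 = 2650 ≡ 51 (mod 113)
9 ≠ 51, so verification fails.

invalid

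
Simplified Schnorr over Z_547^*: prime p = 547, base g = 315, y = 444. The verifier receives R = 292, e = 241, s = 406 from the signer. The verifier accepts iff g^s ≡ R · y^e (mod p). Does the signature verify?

g^s mod p:
315^2 = 99225 ≡ 218
315^4 ≡ 218^2 = 47524 ≡ 482
315^8 ≡ 482^2 = 232324 ≡ 396
315^16 ≡ 396^2 = 156816 ≡ 374
315^32 ≡ 374^2 = 139876 ≡ 391
315^64 ≡ 391^2 = 152881 ≡ 268
315^128 ≡ 268^2 = 71824 ≡ 167
315^256 ≡ 167^2 = 27889 ≡ 539
406 = 256 + 128 + 16 + 4 + 2, so 315^406 ≡ 539·167·374·482·218 ≡ 519 (mod 547)
R · y^e mod p:
444^2 = 197136 ≡ 216
444^4 ≡ 216^2 = 46656 ≡ 161
444^8 ≡ 161^2 = 25921 ≡ 212
444^16 ≡ 212^2 = 44944 ≡ 90
444^32 ≡ 90^2 = 8100 ≡ 442
444^64 ≡ 442^2 = 195364 ≡ 85
444^128 ≡ 85^2 = 7225 ≡ 114
241 = 128 + 64 + 32 + 16 + 1, so 444^241 ≡ 114·85·442·90·444 ≡ 224 (mod 547)
292·224 = 65408 ≡ 315 (mod 547)
519 ≠ 315; the check fails.

does not verify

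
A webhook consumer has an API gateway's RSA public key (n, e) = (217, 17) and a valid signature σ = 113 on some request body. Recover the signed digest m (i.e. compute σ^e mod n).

σ^2 ≡ 113^2 = 12769 ≡ 183
σ^4 ≡ 183^2 = 33489 ≡ 71
σ^8 ≡ 71^2 = 5041 ≡ 50
σ^16 ≡ 50^2 = 2500 ≡ 113
17 = 16 + 1, so σ^17 ≡ 113·113 ≡ 183 (mod 217)

183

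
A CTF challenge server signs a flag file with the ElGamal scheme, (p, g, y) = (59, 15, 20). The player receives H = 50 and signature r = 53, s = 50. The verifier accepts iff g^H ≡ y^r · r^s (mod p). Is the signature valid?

Left side g^H mod p:
15^2 = 225 ≡ 48
15^4 ≡ 48^2 = 2304 ≡ 3
15^8 ≡ 3^2 = 9
15^16 ≡ 9^2 = 81 ≡ 22
15^32 ≡ 22^2 = 484 ≡ 12
50 = 32 + 16 + 2, so 15^50 ≡ 12·22·48 ≡ 46 (mod 59)
Right side y^r · r^s mod p:
20^2 = 400 ≡ 46
20^4 ≡ 46^2 = 2116 ≡ 51
20^8 ≡ 51^2 = 2601 ≡ 5
20^16 ≡ 5^2 = 25
20^32 ≡ 25^2 = 625 ≡ 35
53 = 32 + 16 + 4 + 1, so 20^53 ≡ 35·25·51·20 ≡ 7 (mod 59)
53^2 = 2809 ≡ 36
53^4 ≡ 36^2 = 1296 ≡ 57
53^8 ≡ 57^2 = 3249 ≡ 4
53^16 ≡ 4^2 = 16
53^32 ≡ 16^2 = 256 ≡ 20
50 = 32 + 16 + 2, so 53^50 ≡ 20·16·36 ≡ 15 (mod 59)
7·15 = 105 ≡ 46 (mod 59)
46 ≡ 46 (mod 59), so the signature is genuine.

valid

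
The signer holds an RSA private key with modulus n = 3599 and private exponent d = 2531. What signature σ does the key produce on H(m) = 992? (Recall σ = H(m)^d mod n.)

1733

(H(m))^2531 mod 3599 = 1733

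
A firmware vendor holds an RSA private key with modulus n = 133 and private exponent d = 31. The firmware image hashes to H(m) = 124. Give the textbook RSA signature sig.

89

(H(m))^2 ≡ 124^2 = 15376 ≡ 81
(H(m))^4 ≡ 81^2 = 6561 ≡ 44
(H(m))^8 ≡ 44^2 = 1936 ≡ 74
(H(m))^16 ≡ 74^2 = 5476 ≡ 23
31 = 16 + 8 + 4 + 2 + 1, so (H(m))^31 ≡ 23·74·44·81·124 ≡ 89 (mod 133)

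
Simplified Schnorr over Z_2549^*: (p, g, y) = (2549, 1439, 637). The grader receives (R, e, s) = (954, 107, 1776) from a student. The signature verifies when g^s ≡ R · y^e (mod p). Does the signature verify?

g^s mod p:
1439^2 = 2070721 ≡ 933
1439^4 ≡ 933^2 = 870489 ≡ 1280
1439^8 ≡ 1280^2 = 1638400 ≡ 1942
1439^16 ≡ 1942^2 = 3771364 ≡ 1393
1439^32 ≡ 1393^2 = 1940449 ≡ 660
1439^64 ≡ 660^2 = 435600 ≡ 2270
1439^128 ≡ 2270^2 = 5152900 ≡ 1371
1439^256 ≡ 1371^2 = 1879641 ≡ 1028
1439^512 ≡ 1028^2 = 1056784 ≡ 1498
1439^1024 ≡ 1498^2 = 2244004 ≡ 884
1776 = 1024 + 512 + 128 + 64 + 32 + 16, so 1439^1776 ≡ 884·1498·1371·2270·660·1393 ≡ 1983 (mod 2549)
R · y^e mod p:
637^2 = 405769 ≡ 478
637^4 ≡ 478^2 = 228484 ≡ 1623
637^8 ≡ 1623^2 = 2634129 ≡ 1012
637^16 ≡ 1012^2 = 1024144 ≡ 1995
637^32 ≡ 1995^2 = 3980025 ≡ 1036
637^64 ≡ 1036^2 = 1073296 ≡ 167
107 = 64 + 32 + 8 + 2 + 1, so 637^107 ≡ 167·1036·1012·478·637 ≡ 2511 (mod 2549)
954·2511 = 2395494 ≡ 1983 (mod 2549)
1983 ≡ 1983 (mod 2549); signature holds.

verifies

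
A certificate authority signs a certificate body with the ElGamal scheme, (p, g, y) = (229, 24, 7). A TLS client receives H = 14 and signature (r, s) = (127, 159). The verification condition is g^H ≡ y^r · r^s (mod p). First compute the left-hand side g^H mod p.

24^2 = 576 ≡ 118
24^4 ≡ 118^2 = 13924 ≡ 184
24^8 ≡ 184^2 = 33856 ≡ 193
14 = 8 + 4 + 2, so 24^14 ≡ 193·184·118 ≡ 174 (mod 229)

174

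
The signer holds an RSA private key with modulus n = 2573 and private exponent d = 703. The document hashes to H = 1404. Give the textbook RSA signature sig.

H^2 ≡ 1404^2 = 1971216 ≡ 298
H^4 ≡ 298^2 = 88804 ≡ 1322
H^8 ≡ 1322^2 = 1747684 ≡ 617
H^16 ≡ 617^2 = 380689 ≡ 2458
H^32 ≡ 2458^2 = 6041764 ≡ 360
H^64 ≡ 360^2 = 129600 ≡ 950
H^128 ≡ 950^2 = 902500 ≡ 1950
H^256 ≡ 1950^2 = 3802500 ≡ 2179
H^512 ≡ 2179^2 = 4748041 ≡ 856
703 = 512 + 128 + 32 + 16 + 8 + 4 + 2 + 1, so H^703 ≡ 856·1950·360·2458·617·1322·298·1404 ≡ 1041 (mod 2573)

1041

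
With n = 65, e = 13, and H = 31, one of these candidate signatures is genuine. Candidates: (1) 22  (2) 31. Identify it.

Candidate 1: 22^2 = 484 ≡ 29; 22^4 ≡ 29^2 = 841 ≡ 61; 22^8 ≡ 61^2 = 3721 ≡ 16; 13 = 8 + 4 + 1, so 22^13 ≡ 16·61·22 ≡ 22 (mod 65)
Candidate 2: 31^2 = 961 ≡ 51; 31^4 ≡ 51^2 = 2601 ≡ 1; 31^8 ≡ 1^2 = 1; 13 = 8 + 4 + 1, so 31^13 ≡ 1·1·31 ≡ 31 (mod 65)
  → matches H = 31

2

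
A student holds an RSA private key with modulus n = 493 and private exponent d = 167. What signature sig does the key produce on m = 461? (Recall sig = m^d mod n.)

77

Squares mod 493: m^1≡461, m^2≡38, m^4≡458, m^8≡239, m^16≡426, m^32≡52, m^64≡239, m^128≡426
167 = 128 + 32 + 4 + 2 + 1, so m^167 ≡ 426·52·458·38·461 ≡ 77 (mod 493)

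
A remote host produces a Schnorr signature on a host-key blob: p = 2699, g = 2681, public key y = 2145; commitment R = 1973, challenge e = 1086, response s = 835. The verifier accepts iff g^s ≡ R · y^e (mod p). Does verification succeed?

fails

g^s mod p:
Squares mod 2699: 2681^1≡2681, 2681^2≡324, 2681^4≡2414, 2681^8≡255, 2681^16≡249, 2681^32≡2623, 2681^64≡378, 2681^128≡2536, 2681^256≡2278, 2681^512≡1806
835 = 512 + 256 + 64 + 2 + 1, so 2681^835 ≡ 1806·2278·378·324·2681 ≡ 676 (mod 2699)
R · y^e mod p:
Squares mod 2699: 2145^1≡2145, 2145^2≡1929, 2145^4≡1819, 2145^8≡2486, 2145^16≡2185, 2145^32≡2393, 2145^64≡1870, 2145^128≡1695, 2145^256≡1289, 2145^512≡1636, 2145^1024≡1787
1086 = 1024 + 32 + 16 + 8 + 4 + 2, so 2145^1086 ≡ 1787·2393·2185·2486·1819·1929 ≡ 287 (mod 2699)
1973·287 = 566251 ≡ 2160 (mod 2699)
676 ≠ 2160; the check fails.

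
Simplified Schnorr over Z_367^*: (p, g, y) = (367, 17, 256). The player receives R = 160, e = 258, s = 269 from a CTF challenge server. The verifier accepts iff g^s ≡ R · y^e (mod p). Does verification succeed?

g^s mod p:
17^269 mod 367 = 185
R · y^e mod p:
256^258 mod 367 = 242
160·242 = 38720 ≡ 185 (mod 367)
185 ≡ 185 (mod 367); signature holds.

passes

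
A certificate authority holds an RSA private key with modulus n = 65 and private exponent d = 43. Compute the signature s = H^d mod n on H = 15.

50

H^43 mod 65 = 50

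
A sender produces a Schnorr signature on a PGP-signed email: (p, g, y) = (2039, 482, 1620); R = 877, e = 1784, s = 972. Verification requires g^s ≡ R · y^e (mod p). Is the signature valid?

g^s mod p:
482^2 = 232324 ≡ 1917
482^4 ≡ 1917^2 = 3674889 ≡ 611
482^8 ≡ 611^2 = 373321 ≡ 184
482^16 ≡ 184^2 = 33856 ≡ 1232
482^32 ≡ 1232^2 = 1517824 ≡ 808
482^64 ≡ 808^2 = 652864 ≡ 384
482^128 ≡ 384^2 = 147456 ≡ 648
482^256 ≡ 648^2 = 419904 ≡ 1909
482^512 ≡ 1909^2 = 3644281 ≡ 588
972 = 512 + 256 + 128 + 64 + 8 + 4, so 482^972 ≡ 588·1909·648·384·184·611 ≡ 1682 (mod 2039)
R · y^e mod p:
1620^2 = 2624400 ≡ 207
1620^4 ≡ 207^2 = 42849 ≡ 30
1620^8 ≡ 30^2 = 900
1620^16 ≡ 900^2 = 810000 ≡ 517
1620^32 ≡ 517^2 = 267289 ≡ 180
1620^64 ≡ 180^2 = 32400 ≡ 1815
1620^128 ≡ 1815^2 = 3294225 ≡ 1240
1620^256 ≡ 1240^2 = 1537600 ≡ 194
1620^512 ≡ 194^2 = 37636 ≡ 934
1620^1024 ≡ 934^2 = 872356 ≡ 1703
1784 = 1024 + 512 + 128 + 64 + 32 + 16 + 8, so 1620^1784 ≡ 1703·934·1240·1815·180·517·900 ≡ 1462 (mod 2039)
877·1462 = 1282174 ≡ 1682 (mod 2039)
1682 ≡ 1682 (mod 2039); signature holds.

valid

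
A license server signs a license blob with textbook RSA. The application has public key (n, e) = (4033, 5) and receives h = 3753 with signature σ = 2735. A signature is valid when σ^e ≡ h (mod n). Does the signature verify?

verifies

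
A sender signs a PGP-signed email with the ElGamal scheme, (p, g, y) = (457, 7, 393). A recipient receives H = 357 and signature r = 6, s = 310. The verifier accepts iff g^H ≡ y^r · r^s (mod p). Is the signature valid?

invalid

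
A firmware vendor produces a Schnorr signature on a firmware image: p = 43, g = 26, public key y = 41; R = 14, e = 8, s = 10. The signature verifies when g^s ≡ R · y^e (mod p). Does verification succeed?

fails

g^s mod p:
Squares mod 43: 26^1≡26, 26^2≡31, 26^4≡15, 26^8≡10
10 = 8 + 2, so 26^10 ≡ 10·31 ≡ 9 (mod 43)
R · y^e mod p:
Squares mod 43: 41^1≡41, 41^2≡4, 41^4≡16, 41^8≡41
41^8 ≡ 41 (mod 43)
14·41 = 574 ≡ 15 (mod 43)
9 ≠ 15; the check fails.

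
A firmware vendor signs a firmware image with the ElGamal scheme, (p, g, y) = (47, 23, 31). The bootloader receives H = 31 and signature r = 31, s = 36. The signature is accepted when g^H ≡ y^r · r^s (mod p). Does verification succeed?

Left side g^H mod p:
Squares mod 47: 23^1≡23, 23^2≡12, 23^4≡3, 23^8≡9, 23^16≡34
31 = 16 + 8 + 4 + 2 + 1, so 23^31 ≡ 34·9·3·12·23 ≡ 38 (mod 47)
Right side y^r · r^s mod p:
Squares mod 47: 31^1≡31, 31^2≡21, 31^4≡18, 31^8≡42, 31^16≡25
31 = 16 + 8 + 4 + 2 + 1, so 31^31 ≡ 25·42·18·21·31 ≡ 5 (mod 47)
Squares mod 47: 31^1≡31, 31^2≡21, 31^4≡18, 31^8≡42, 31^16≡25, 31^32≡14
36 = 32 + 4, so 31^36 ≡ 14·18 ≡ 17 (mod 47)
5·17 = 85 ≡ 38 (mod 47)
38 ≡ 38 (mod 47), so the signature is genuine.

passes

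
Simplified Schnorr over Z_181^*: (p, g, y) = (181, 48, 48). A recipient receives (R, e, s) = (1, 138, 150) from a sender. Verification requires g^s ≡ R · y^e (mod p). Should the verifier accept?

accept

g^s mod p:
48^2 = 2304 ≡ 132
48^4 ≡ 132^2 = 17424 ≡ 48
48^8 ≡ 48^2 = 2304 ≡ 132
48^16 ≡ 132^2 = 17424 ≡ 48
48^32 ≡ 48^2 = 2304 ≡ 132
48^64 ≡ 132^2 = 17424 ≡ 48
48^128 ≡ 48^2 = 2304 ≡ 132
150 = 128 + 16 + 4 + 2, so 48^150 ≡ 132·48·48·132 ≡ 1 (mod 181)
R · y^e mod p:
48^2 = 2304 ≡ 132
48^4 ≡ 132^2 = 17424 ≡ 48
48^8 ≡ 48^2 = 2304 ≡ 132
48^16 ≡ 132^2 = 17424 ≡ 48
48^32 ≡ 48^2 = 2304 ≡ 132
48^64 ≡ 132^2 = 17424 ≡ 48
48^128 ≡ 48^2 = 2304 ≡ 132
138 = 128 + 8 + 2, so 48^138 ≡ 132·132·132 ≡ 1 (mod 181)
1·1 = 1 ≡ 1 (mod 181)
1 ≡ 1 (mod 181); signature holds.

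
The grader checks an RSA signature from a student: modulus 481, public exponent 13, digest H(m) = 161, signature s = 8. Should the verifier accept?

reject

s^13 mod 481 = 8
8 ≠ 161, so verification fails.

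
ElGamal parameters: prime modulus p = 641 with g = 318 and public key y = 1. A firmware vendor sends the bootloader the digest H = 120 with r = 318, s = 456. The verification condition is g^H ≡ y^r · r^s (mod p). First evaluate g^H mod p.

Squares mod 641: 318^1≡318, 318^2≡487, 318^4≡640, 318^8≡1, 318^16≡1, 318^32≡1, 318^64≡1
120 = 64 + 32 + 16 + 8, so 318^120 ≡ 1·1·1·1 ≡ 1 (mod 641)

1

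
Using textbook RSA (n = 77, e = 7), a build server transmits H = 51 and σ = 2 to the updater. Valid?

yes

σ^2 ≡ 2^2 = 4
σ^4 ≡ 4^2 = 16
7 = 4 + 2 + 1, so σ^7 ≡ 16·4·2 ≡ 51 (mod 77)
51 = H, so the signature checks out.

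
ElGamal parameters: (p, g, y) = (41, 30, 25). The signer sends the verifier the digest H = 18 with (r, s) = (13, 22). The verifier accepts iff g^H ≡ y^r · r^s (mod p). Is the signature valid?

valid

Left side g^H mod p:
30^2 = 900 ≡ 39
30^4 ≡ 39^2 = 1521 ≡ 4
30^8 ≡ 4^2 = 16
30^16 ≡ 16^2 = 256 ≡ 10
18 = 16 + 2, so 30^18 ≡ 10·39 ≡ 21 (mod 41)
Right side y^r · r^s mod p:
25^2 = 625 ≡ 10
25^4 ≡ 10^2 = 100 ≡ 18
25^8 ≡ 18^2 = 324 ≡ 37
13 = 8 + 4 + 1, so 25^13 ≡ 37·18·25 ≡ 4 (mod 41)
13^2 = 169 ≡ 5
13^4 ≡ 5^2 = 25
13^8 ≡ 25^2 = 625 ≡ 10
13^16 ≡ 10^2 = 100 ≡ 18
22 = 16 + 4 + 2, so 13^22 ≡ 18·25·5 ≡ 36 (mod 41)
4·36 = 144 ≡ 21 (mod 41)
21 ≡ 21 (mod 41), so the signature is genuine.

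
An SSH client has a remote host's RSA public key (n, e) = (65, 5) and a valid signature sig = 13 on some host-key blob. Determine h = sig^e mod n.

13

Squares mod 65: sig^1≡13, sig^2≡39, sig^4≡26
5 = 4 + 1, so sig^5 ≡ 26·13 ≡ 13 (mod 65)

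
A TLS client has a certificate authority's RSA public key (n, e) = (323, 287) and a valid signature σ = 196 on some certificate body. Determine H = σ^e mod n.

206

Squares mod 323: σ^1≡196, σ^2≡302, σ^4≡118, σ^8≡35, σ^16≡256, σ^32≡290, σ^64≡120, σ^128≡188, σ^256≡137
287 = 256 + 16 + 8 + 4 + 2 + 1, so σ^287 ≡ 137·256·35·118·302·196 ≡ 206 (mod 323)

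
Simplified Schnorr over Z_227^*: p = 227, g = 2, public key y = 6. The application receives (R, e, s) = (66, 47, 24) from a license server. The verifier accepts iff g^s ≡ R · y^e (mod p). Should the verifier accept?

accept

g^s mod p:
Squares mod 227: 2^1≡2, 2^2≡4, 2^4≡16, 2^8≡29, 2^16≡160
24 = 16 + 8, so 2^24 ≡ 160·29 ≡ 100 (mod 227)
R · y^e mod p:
Squares mod 227: 6^1≡6, 6^2≡36, 6^4≡161, 6^8≡43, 6^16≡33, 6^32≡181
47 = 32 + 8 + 4 + 2 + 1, so 6^47 ≡ 181·43·161·36·6 ≡ 201 (mod 227)
66·201 = 13266 ≡ 100 (mod 227)
100 ≡ 100 (mod 227); signature holds.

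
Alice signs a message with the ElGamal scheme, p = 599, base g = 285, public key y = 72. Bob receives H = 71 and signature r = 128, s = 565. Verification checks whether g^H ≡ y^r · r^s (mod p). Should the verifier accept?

Left side g^H mod p:
285^2 = 81225 ≡ 360
285^4 ≡ 360^2 = 129600 ≡ 216
285^8 ≡ 216^2 = 46656 ≡ 533
285^16 ≡ 533^2 = 284089 ≡ 163
285^32 ≡ 163^2 = 26569 ≡ 213
285^64 ≡ 213^2 = 45369 ≡ 444
71 = 64 + 4 + 2 + 1, so 285^71 ≡ 444·216·360·285 ≡ 162 (mod 599)
Right side y^r · r^s mod p:
72^2 = 5184 ≡ 392
72^4 ≡ 392^2 = 153664 ≡ 320
72^8 ≡ 320^2 = 102400 ≡ 570
72^16 ≡ 570^2 = 324900 ≡ 242
72^32 ≡ 242^2 = 58564 ≡ 461
72^64 ≡ 461^2 = 212521 ≡ 475
72^128 ≡ 475^2 = 225625 ≡ 401
128^2 = 16384 ≡ 211
128^4 ≡ 211^2 = 44521 ≡ 195
128^8 ≡ 195^2 = 38025 ≡ 288
128^16 ≡ 288^2 = 82944 ≡ 282
128^32 ≡ 282^2 = 79524 ≡ 456
128^64 ≡ 456^2 = 207936 ≡ 83
128^128 ≡ 83^2 = 6889 ≡ 300
128^256 ≡ 300^2 = 90000 ≡ 150
128^512 ≡ 150^2 = 22500 ≡ 337
565 = 512 + 32 + 16 + 4 + 1, so 128^565 ≡ 337·456·282·195·128 ≡ 217 (mod 599)
401·217 = 87017 ≡ 162 (mod 599)
162 ≡ 162 (mod 599), so the signature is genuine.

accept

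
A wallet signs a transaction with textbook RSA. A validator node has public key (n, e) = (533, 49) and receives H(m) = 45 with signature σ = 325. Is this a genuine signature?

σ^49 mod 533 = 325
325 ≠ 45, so verification fails.

forged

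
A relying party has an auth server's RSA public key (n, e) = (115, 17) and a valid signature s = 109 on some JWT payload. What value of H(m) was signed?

34

Squares mod 115: s^1≡109, s^2≡36, s^4≡31, s^8≡41, s^16≡71
17 = 16 + 1, so s^17 ≡ 71·109 ≡ 34 (mod 115)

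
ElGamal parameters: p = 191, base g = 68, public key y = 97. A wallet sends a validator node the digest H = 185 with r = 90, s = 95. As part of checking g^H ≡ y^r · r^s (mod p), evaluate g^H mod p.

68^185 mod 191 = 30

30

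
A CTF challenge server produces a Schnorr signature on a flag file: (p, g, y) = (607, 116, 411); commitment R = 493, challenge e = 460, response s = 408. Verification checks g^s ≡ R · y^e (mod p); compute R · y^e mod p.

247

411^2 = 168921 ≡ 175
411^4 ≡ 175^2 = 30625 ≡ 275
411^8 ≡ 275^2 = 75625 ≡ 357
411^16 ≡ 357^2 = 127449 ≡ 586
411^32 ≡ 586^2 = 343396 ≡ 441
411^64 ≡ 441^2 = 194481 ≡ 241
411^128 ≡ 241^2 = 58081 ≡ 416
411^256 ≡ 416^2 = 173056 ≡ 61
460 = 256 + 128 + 64 + 8 + 4, so 411^460 ≡ 61·416·241·357·275 ≡ 99 (mod 607)
R · y^e ≡ 493·99 = 48807 ≡ 247 (mod 607)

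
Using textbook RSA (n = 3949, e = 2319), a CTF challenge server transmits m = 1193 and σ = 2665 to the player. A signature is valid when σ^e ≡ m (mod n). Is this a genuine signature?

σ^2 ≡ 2665^2 = 7102225 ≡ 1923
σ^4 ≡ 1923^2 = 3697929 ≡ 1665
σ^8 ≡ 1665^2 = 2772225 ≡ 27
σ^16 ≡ 27^2 = 729
σ^32 ≡ 729^2 = 531441 ≡ 2275
σ^64 ≡ 2275^2 = 5175625 ≡ 2435
σ^128 ≡ 2435^2 = 5929225 ≡ 1776
σ^256 ≡ 1776^2 = 3154176 ≡ 2874
σ^512 ≡ 2874^2 = 8259876 ≡ 2517
σ^1024 ≡ 2517^2 = 6335289 ≡ 1093
σ^2048 ≡ 1093^2 = 1194649 ≡ 2051
2319 = 2048 + 256 + 8 + 4 + 2 + 1, so σ^2319 ≡ 2051·2874·27·1665·1923·2665 ≡ 2380 (mod 3949)
2380 ≠ 1193, so verification fails.

forged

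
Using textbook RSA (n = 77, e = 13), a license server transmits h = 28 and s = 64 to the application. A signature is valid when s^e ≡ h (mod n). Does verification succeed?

fails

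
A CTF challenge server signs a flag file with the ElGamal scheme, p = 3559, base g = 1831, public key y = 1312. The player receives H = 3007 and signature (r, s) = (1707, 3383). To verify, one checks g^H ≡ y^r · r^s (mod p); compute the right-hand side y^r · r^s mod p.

3065

1312^1707 mod 3559 = 2557
1707^3383 mod 3559 = 2636
y^r · r^s ≡ 2557·2636 = 6740252 ≡ 3065 (mod 3559)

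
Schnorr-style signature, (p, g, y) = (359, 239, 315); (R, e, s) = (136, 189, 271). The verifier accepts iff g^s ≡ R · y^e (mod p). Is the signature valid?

valid

g^s mod p:
Squares mod 359: 239^1≡239, 239^2≡40, 239^4≡164, 239^8≡330, 239^16≡123, 239^32≡51, 239^64≡88, 239^128≡205, 239^256≡22
271 = 256 + 8 + 4 + 2 + 1, so 239^271 ≡ 22·330·164·40·239 ≡ 139 (mod 359)
R · y^e mod p:
Squares mod 359: 315^1≡315, 315^2≡141, 315^4≡136, 315^8≡187, 315^16≡146, 315^32≡135, 315^64≡275, 315^128≡235
189 = 128 + 32 + 16 + 8 + 4 + 1, so 315^189 ≡ 235·135·146·187·136·315 ≡ 199 (mod 359)
136·199 = 27064 ≡ 139 (mod 359)
139 ≡ 139 (mod 359); signature holds.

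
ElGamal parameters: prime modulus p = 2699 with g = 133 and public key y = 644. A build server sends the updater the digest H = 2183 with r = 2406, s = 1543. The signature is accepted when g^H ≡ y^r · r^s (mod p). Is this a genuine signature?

genuine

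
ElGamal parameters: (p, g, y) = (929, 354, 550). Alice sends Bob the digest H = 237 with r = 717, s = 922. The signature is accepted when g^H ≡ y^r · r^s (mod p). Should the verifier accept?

Left side g^H mod p:
354^2 = 125316 ≡ 830
354^4 ≡ 830^2 = 688900 ≡ 511
354^8 ≡ 511^2 = 261121 ≡ 72
354^16 ≡ 72^2 = 5184 ≡ 539
354^32 ≡ 539^2 = 290521 ≡ 673
354^64 ≡ 673^2 = 452929 ≡ 506
354^128 ≡ 506^2 = 256036 ≡ 561
237 = 128 + 64 + 32 + 8 + 4 + 1, so 354^237 ≡ 561·506·673·72·511·354 ≡ 668 (mod 929)
Right side y^r · r^s mod p:
550^2 = 302500 ≡ 575
550^4 ≡ 575^2 = 330625 ≡ 830
550^8 ≡ 830^2 = 688900 ≡ 511
550^16 ≡ 511^2 = 261121 ≡ 72
550^32 ≡ 72^2 = 5184 ≡ 539
550^64 ≡ 539^2 = 290521 ≡ 673
550^128 ≡ 673^2 = 452929 ≡ 506
550^256 ≡ 506^2 = 256036 ≡ 561
550^512 ≡ 561^2 = 314721 ≡ 719
717 = 512 + 128 + 64 + 8 + 4 + 1, so 550^717 ≡ 719·506·673·511·830·550 ≡ 909 (mod 929)
717^2 = 514089 ≡ 352
717^4 ≡ 352^2 = 123904 ≡ 347
717^8 ≡ 347^2 = 120409 ≡ 568
717^16 ≡ 568^2 = 322624 ≡ 261
717^32 ≡ 261^2 = 68121 ≡ 304
717^64 ≡ 304^2 = 92416 ≡ 445
717^128 ≡ 445^2 = 198025 ≡ 148
717^256 ≡ 148^2 = 21904 ≡ 537
717^512 ≡ 537^2 = 288369 ≡ 379
922 = 512 + 256 + 128 + 16 + 8 + 2, so 717^922 ≡ 379·537·148·261·568·352 ≡ 524 (mod 929)
909·524 = 476316 ≡ 668 (mod 929)
668 ≡ 668 (mod 929), so the signature is genuine.

accept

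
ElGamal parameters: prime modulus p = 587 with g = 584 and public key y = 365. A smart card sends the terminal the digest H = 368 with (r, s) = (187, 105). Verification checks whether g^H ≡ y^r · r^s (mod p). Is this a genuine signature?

Left side g^H mod p:
Squares mod 587: 584^1≡584, 584^2≡9, 584^4≡81, 584^8≡104, 584^16≡250, 584^32≡278, 584^64≡387, 584^128≡84, 584^256≡12
368 = 256 + 64 + 32 + 16, so 584^368 ≡ 12·387·278·250 ≡ 159 (mod 587)
Right side y^r · r^s mod p:
Squares mod 587: 365^1≡365, 365^2≡563, 365^4≡576, 365^8≡121, 365^16≡553, 365^32≡569, 365^64≡324, 365^128≡490
187 = 128 + 32 + 16 + 8 + 2 + 1, so 365^187 ≡ 490·569·553·121·563·365 ≡ 440 (mod 587)
Squares mod 587: 187^1≡187, 187^2≡336, 187^4≡192, 187^8≡470, 187^16≡188, 187^32≡124, 187^64≡114
105 = 64 + 32 + 8 + 1, so 187^105 ≡ 114·124·470·187 ≡ 538 (mod 587)
440·538 = 236720 ≡ 159 (mod 587)
159 ≡ 159 (mod 587), so the signature is genuine.

genuine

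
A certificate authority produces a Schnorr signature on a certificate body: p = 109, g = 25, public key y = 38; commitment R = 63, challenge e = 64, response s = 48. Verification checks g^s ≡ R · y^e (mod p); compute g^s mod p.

105

Squares mod 109: 25^1≡25, 25^2≡80, 25^4≡78, 25^8≡89, 25^16≡73, 25^32≡97
48 = 32 + 16, so 25^48 ≡ 97·73 ≡ 105 (mod 109)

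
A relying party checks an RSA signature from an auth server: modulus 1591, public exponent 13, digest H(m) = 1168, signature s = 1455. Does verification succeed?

fails

Squares mod 1591: s^1≡1455, s^2≡995, s^4≡423, s^8≡737
13 = 8 + 4 + 1, so s^13 ≡ 737·423·1455 ≡ 423 (mod 1591)
423 ≠ 1168, so verification fails.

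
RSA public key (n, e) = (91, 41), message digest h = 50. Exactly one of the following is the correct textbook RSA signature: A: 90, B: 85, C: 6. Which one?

Candidate A: Squares mod 91: 90^1≡90, 90^2≡1, 90^4≡1, 90^8≡1, 90^16≡1, 90^32≡1; 41 = 32 + 8 + 1, so 90^41 ≡ 1·1·90 ≡ 90 (mod 91)
Candidate B: Squares mod 91: 85^1≡85, 85^2≡36, 85^4≡22, 85^8≡29, 85^16≡22, 85^32≡29; 41 = 32 + 8 + 1, so 85^41 ≡ 29·29·85 ≡ 50 (mod 91)
  → matches h = 50
Candidate C: Squares mod 91: 6^1≡6, 6^2≡36, 6^4≡22, 6^8≡29, 6^16≡22, 6^32≡29; 41 = 32 + 8 + 1, so 6^41 ≡ 29·29·6 ≡ 41 (mod 91)

B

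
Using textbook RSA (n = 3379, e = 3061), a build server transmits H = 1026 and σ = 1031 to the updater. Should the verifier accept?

Squares mod 3379: σ^1≡1031, σ^2≡1955, σ^4≡376, σ^8≡2837, σ^16≡3170, σ^32≡3133, σ^64≡3073, σ^128≡2403, σ^256≡3077, σ^512≡3350, σ^1024≡841, σ^2048≡1070
3061 = 2048 + 512 + 256 + 128 + 64 + 32 + 16 + 4 + 1, so σ^3061 ≡ 1070·3350·3077·2403·3073·3133·3170·376·1031 ≡ 70 (mod 3379)
The recovered value 70 does not match the digest 1026.

reject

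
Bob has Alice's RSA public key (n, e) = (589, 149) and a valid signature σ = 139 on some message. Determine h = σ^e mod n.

556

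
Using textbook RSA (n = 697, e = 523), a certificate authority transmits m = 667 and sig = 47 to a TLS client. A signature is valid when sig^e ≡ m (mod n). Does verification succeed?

Squares mod 697: sig^1≡47, sig^2≡118, sig^4≡681, sig^8≡256, sig^16≡18, sig^32≡324, sig^64≡426, sig^128≡256, sig^256≡18, sig^512≡324
523 = 512 + 8 + 2 + 1, so sig^523 ≡ 324·256·118·47 ≡ 667 (mod 697)
Since 667 equals the digest 667, verification succeeds.

passes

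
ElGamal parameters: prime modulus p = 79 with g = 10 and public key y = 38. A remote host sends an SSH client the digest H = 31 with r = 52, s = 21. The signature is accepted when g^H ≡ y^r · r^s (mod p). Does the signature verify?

does not verify

Left side g^H mod p:
Squares mod 79: 10^1≡10, 10^2≡21, 10^4≡46, 10^8≡62, 10^16≡52
31 = 16 + 8 + 4 + 2 + 1, so 10^31 ≡ 52·62·46·21·10 ≡ 65 (mod 79)
Right side y^r · r^s mod p:
Squares mod 79: 38^1≡38, 38^2≡22, 38^4≡10, 38^8≡21, 38^16≡46, 38^32≡62
52 = 32 + 16 + 4, so 38^52 ≡ 62·46·10 ≡ 1 (mod 79)
Squares mod 79: 52^1≡52, 52^2≡18, 52^4≡8, 52^8≡64, 52^16≡67
21 = 16 + 4 + 1, so 52^21 ≡ 67·8·52 ≡ 64 (mod 79)
1·64 = 64 ≡ 64 (mod 79)
65 ≠ 64, so verification fails.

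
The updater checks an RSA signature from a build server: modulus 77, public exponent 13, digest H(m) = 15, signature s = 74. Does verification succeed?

fails

s^2 ≡ 74^2 = 5476 ≡ 9
s^4 ≡ 9^2 = 81 ≡ 4
s^8 ≡ 4^2 = 16
13 = 8 + 4 + 1, so s^13 ≡ 16·4·74 ≡ 39 (mod 77)
39 ≠ 15, so verification fails.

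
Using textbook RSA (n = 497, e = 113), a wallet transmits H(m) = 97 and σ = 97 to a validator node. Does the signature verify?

σ^2 ≡ 97^2 = 9409 ≡ 463
σ^4 ≡ 463^2 = 214369 ≡ 162
σ^8 ≡ 162^2 = 26244 ≡ 400
σ^16 ≡ 400^2 = 160000 ≡ 463
σ^32 ≡ 463^2 = 214369 ≡ 162
σ^64 ≡ 162^2 = 26244 ≡ 400
113 = 64 + 32 + 16 + 1, so σ^113 ≡ 400·162·463·97 ≡ 97 (mod 497)
σ^113 mod 497 = 97 matches H(m).

verifies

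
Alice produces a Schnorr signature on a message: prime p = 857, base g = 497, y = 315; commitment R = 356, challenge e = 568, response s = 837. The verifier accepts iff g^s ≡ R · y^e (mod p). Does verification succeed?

g^s mod p:
Squares mod 857: 497^1≡497, 497^2≡193, 497^4≡398, 497^8≡716, 497^16≡170, 497^32≡619, 497^64≡82, 497^128≡725, 497^256≡284, 497^512≡98
837 = 512 + 256 + 64 + 4 + 1, so 497^837 ≡ 98·284·82·398·497 ≡ 686 (mod 857)
R · y^e mod p:
Squares mod 857: 315^1≡315, 315^2≡670, 315^4≡689, 315^8≡800, 315^16≡678, 315^32≡332, 315^64≡528, 315^128≡259, 315^256≡235, 315^512≡377
568 = 512 + 32 + 16 + 8, so 315^568 ≡ 377·332·678·800 ≡ 26 (mod 857)
356·26 = 9256 ≡ 686 (mod 857)
686 ≡ 686 (mod 857); signature holds.

passes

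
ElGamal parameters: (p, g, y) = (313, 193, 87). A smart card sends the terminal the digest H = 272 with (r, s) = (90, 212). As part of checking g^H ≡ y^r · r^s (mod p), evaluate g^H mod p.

301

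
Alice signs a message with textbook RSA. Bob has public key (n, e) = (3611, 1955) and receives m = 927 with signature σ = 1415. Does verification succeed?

fails

σ^2 ≡ 1415^2 = 2002225 ≡ 1731
σ^4 ≡ 1731^2 = 2996361 ≡ 2842
σ^8 ≡ 2842^2 = 8076964 ≡ 2768
σ^16 ≡ 2768^2 = 7661824 ≡ 2893
σ^32 ≡ 2893^2 = 8369449 ≡ 2762
σ^64 ≡ 2762^2 = 7628644 ≡ 2212
σ^128 ≡ 2212^2 = 4892944 ≡ 39
σ^256 ≡ 39^2 = 1521
σ^512 ≡ 1521^2 = 2313441 ≡ 2401
σ^1024 ≡ 2401^2 = 5764801 ≡ 1645
1955 = 1024 + 512 + 256 + 128 + 32 + 2 + 1, so σ^1955 ≡ 1645·2401·1521·39·2762·1731·1415 ≡ 2009 (mod 3611)
The recovered value 2009 does not match the digest 927.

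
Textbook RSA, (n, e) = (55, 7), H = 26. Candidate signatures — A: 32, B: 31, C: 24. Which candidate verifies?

B

Candidate A: Squares mod 55: 32^1≡32, 32^2≡34, 32^4≡1; 7 = 4 + 2 + 1, so 32^7 ≡ 1·34·32 ≡ 43 (mod 55)
Candidate B: Squares mod 55: 31^1≡31, 31^2≡26, 31^4≡16; 7 = 4 + 2 + 1, so 31^7 ≡ 16·26·31 ≡ 26 (mod 55)
  → matches H = 26
Candidate C: Squares mod 55: 24^1≡24, 24^2≡26, 24^4≡16; 7 = 4 + 2 + 1, so 24^7 ≡ 16·26·24 ≡ 29 (mod 55)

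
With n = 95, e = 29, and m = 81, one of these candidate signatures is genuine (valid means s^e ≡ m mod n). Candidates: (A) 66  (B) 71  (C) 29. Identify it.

Candidate A: Squares mod 95: 66^1≡66, 66^2≡81, 66^4≡6, 66^8≡36, 66^16≡61; 29 = 16 + 8 + 4 + 1, so 66^29 ≡ 61·36·6·66 ≡ 81 (mod 95)
  → matches m = 81
Candidate B: Squares mod 95: 71^1≡71, 71^2≡6, 71^4≡36, 71^8≡61, 71^16≡16; 29 = 16 + 8 + 4 + 1, so 71^29 ≡ 16·61·36·71 ≡ 51 (mod 95)
Candidate C: Squares mod 95: 29^1≡29, 29^2≡81, 29^4≡6, 29^8≡36, 29^16≡61; 29 = 16 + 8 + 4 + 1, so 29^29 ≡ 61·36·6·29 ≡ 14 (mod 95)

A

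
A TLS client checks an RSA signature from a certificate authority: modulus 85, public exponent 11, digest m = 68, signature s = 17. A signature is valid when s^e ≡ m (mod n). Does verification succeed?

passes

Squares mod 85: s^1≡17, s^2≡34, s^4≡51, s^8≡51
11 = 8 + 2 + 1, so s^11 ≡ 51·34·17 ≡ 68 (mod 85)
Since 68 equals the digest 68, verification succeeds.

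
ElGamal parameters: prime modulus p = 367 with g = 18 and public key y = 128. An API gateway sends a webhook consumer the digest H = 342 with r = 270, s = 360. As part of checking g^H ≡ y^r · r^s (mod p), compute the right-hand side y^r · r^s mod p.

47

Squares mod 367: 128^1≡128, 128^2≡236, 128^4≡279, 128^8≡37, 128^16≡268, 128^32≡259, 128^64≡287, 128^128≡161, 128^256≡231
270 = 256 + 8 + 4 + 2, so 128^270 ≡ 231·37·279·236 ≡ 225 (mod 367)
Squares mod 367: 270^1≡270, 270^2≡234, 270^4≡73, 270^8≡191, 270^16≡148, 270^32≡251, 270^64≡244, 270^128≡82, 270^256≡118
360 = 256 + 64 + 32 + 8, so 270^360 ≡ 118·244·251·191 ≡ 178 (mod 367)
y^r · r^s ≡ 225·178 = 40050 ≡ 47 (mod 367)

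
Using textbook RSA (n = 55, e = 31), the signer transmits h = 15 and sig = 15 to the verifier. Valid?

yes

sig^2 ≡ 15^2 = 225 ≡ 5
sig^4 ≡ 5^2 = 25
sig^8 ≡ 25^2 = 625 ≡ 20
sig^16 ≡ 20^2 = 400 ≡ 15
31 = 16 + 8 + 4 + 2 + 1, so sig^31 ≡ 15·20·25·5·15 ≡ 15 (mod 55)
sig^31 mod 55 = 15 matches h.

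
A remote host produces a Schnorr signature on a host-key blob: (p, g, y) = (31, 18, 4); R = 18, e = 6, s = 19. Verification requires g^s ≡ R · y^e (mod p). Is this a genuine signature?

genuine

g^s mod p:
18^2 = 324 ≡ 14
18^4 ≡ 14^2 = 196 ≡ 10
18^8 ≡ 10^2 = 100 ≡ 7
18^16 ≡ 7^2 = 49 ≡ 18
19 = 16 + 2 + 1, so 18^19 ≡ 18·14·18 ≡ 10 (mod 31)
R · y^e mod p:
4^2 = 16
4^4 ≡ 16^2 = 256 ≡ 8
6 = 4 + 2, so 4^6 ≡ 8·16 ≡ 4 (mod 31)
18·4 = 72 ≡ 10 (mod 31)
10 ≡ 10 (mod 31); signature holds.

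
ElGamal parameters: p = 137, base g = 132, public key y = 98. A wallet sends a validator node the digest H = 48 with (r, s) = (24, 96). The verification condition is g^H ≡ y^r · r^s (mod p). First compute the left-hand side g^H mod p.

Squares mod 137: 132^1≡132, 132^2≡25, 132^4≡77, 132^8≡38, 132^16≡74, 132^32≡133
48 = 32 + 16, so 132^48 ≡ 133·74 ≡ 115 (mod 137)

115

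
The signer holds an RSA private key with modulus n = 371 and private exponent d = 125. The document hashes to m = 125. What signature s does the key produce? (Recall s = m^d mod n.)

Squares mod 371: m^1≡125, m^2≡43, m^4≡365, m^8≡36, m^16≡183, m^32≡99, m^64≡155
125 = 64 + 32 + 16 + 8 + 4 + 1, so m^125 ≡ 155·99·183·36·365·125 ≡ 20 (mod 371)

20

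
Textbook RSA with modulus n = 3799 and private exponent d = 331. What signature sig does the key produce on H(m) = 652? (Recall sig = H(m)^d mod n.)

3332

(H(m))^2 ≡ 652^2 = 425104 ≡ 3415
(H(m))^4 ≡ 3415^2 = 11662225 ≡ 3094
(H(m))^8 ≡ 3094^2 = 9572836 ≡ 3155
(H(m))^16 ≡ 3155^2 = 9954025 ≡ 645
(H(m))^32 ≡ 645^2 = 416025 ≡ 1934
(H(m))^64 ≡ 1934^2 = 3740356 ≡ 2140
(H(m))^128 ≡ 2140^2 = 4579600 ≡ 1805
(H(m))^256 ≡ 1805^2 = 3258025 ≡ 2282
331 = 256 + 64 + 8 + 2 + 1, so (H(m))^331 ≡ 2282·2140·3155·3415·652 ≡ 3332 (mod 3799)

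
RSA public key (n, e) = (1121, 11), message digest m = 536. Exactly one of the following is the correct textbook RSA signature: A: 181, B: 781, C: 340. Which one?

C

Candidate A: Squares mod 1121: 181^1≡181, 181^2≡252, 181^4≡728, 181^8≡872; 11 = 8 + 2 + 1, so 181^11 ≡ 872·252·181 ≡ 584 (mod 1121)
Candidate B: Squares mod 1121: 781^1≡781, 781^2≡137, 781^4≡833, 781^8≡1111; 11 = 8 + 2 + 1, so 781^11 ≡ 1111·137·781 ≡ 585 (mod 1121)
Candidate C: Squares mod 1121: 340^1≡340, 340^2≡137, 340^4≡833, 340^8≡1111; 11 = 8 + 2 + 1, so 340^11 ≡ 1111·137·340 ≡ 536 (mod 1121)
  → matches m = 536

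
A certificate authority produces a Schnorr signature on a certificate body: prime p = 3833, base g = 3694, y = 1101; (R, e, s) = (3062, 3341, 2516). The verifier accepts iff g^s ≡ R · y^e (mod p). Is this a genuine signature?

forged

g^s mod p:
Squares mod 3833: 3694^1≡3694, 3694^2≡156, 3694^4≡1338, 3694^8≡233, 3694^16≡627, 3694^32≡2163, 3694^64≡2309, 3694^128≡3611, 3694^256≡3288, 3694^512≡1884, 3694^1024≡98, 3694^2048≡1938
2516 = 2048 + 256 + 128 + 64 + 16 + 4, so 3694^2516 ≡ 1938·3288·3611·2309·627·1338 ≡ 3492 (mod 3833)
R · y^e mod p:
Squares mod 3833: 1101^1≡1101, 1101^2≡973, 1101^4≡3811, 1101^8≡484, 1101^16≡443, 1101^32≡766, 1101^64≡307, 1101^128≡2257, 1101^256≡3825, 1101^512≡64, 1101^1024≡263, 1101^2048≡175
3341 = 2048 + 1024 + 256 + 8 + 4 + 1, so 1101^3341 ≡ 175·263·3825·484·3811·1101 ≡ 631 (mod 3833)
3062·631 = 1932122 ≡ 290 (mod 3833)
3492 ≠ 290; the check fails.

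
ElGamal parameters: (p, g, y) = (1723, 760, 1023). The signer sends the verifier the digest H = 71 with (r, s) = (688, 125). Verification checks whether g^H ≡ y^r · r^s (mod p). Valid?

yes

Left side g^H mod p:
760^2 = 577600 ≡ 395
760^4 ≡ 395^2 = 156025 ≡ 955
760^8 ≡ 955^2 = 912025 ≡ 558
760^16 ≡ 558^2 = 311364 ≡ 1224
760^32 ≡ 1224^2 = 1498176 ≡ 889
760^64 ≡ 889^2 = 790321 ≡ 1187
71 = 64 + 4 + 2 + 1, so 760^71 ≡ 1187·955·395·760 ≡ 1003 (mod 1723)
Right side y^r · r^s mod p:
1023^2 = 1046529 ≡ 668
1023^4 ≡ 668^2 = 446224 ≡ 1690
1023^8 ≡ 1690^2 = 2856100 ≡ 1089
1023^16 ≡ 1089^2 = 1185921 ≡ 497
1023^32 ≡ 497^2 = 247009 ≡ 620
1023^64 ≡ 620^2 = 384400 ≡ 171
1023^128 ≡ 171^2 = 29241 ≡ 1673
1023^256 ≡ 1673^2 = 2798929 ≡ 777
1023^512 ≡ 777^2 = 603729 ≡ 679
688 = 512 + 128 + 32 + 16, so 1023^688 ≡ 679·1673·620·497 ≡ 16 (mod 1723)
688^2 = 473344 ≡ 1242
688^4 ≡ 1242^2 = 1542564 ≡ 479
688^8 ≡ 479^2 = 229441 ≡ 282
688^16 ≡ 282^2 = 79524 ≡ 266
688^32 ≡ 266^2 = 70756 ≡ 113
688^64 ≡ 113^2 = 12769 ≡ 708
125 = 64 + 32 + 16 + 8 + 4 + 1, so 688^125 ≡ 708·113·266·282·479·688 ≡ 1678 (mod 1723)
16·1678 = 26848 ≡ 1003 (mod 1723)
1003 ≡ 1003 (mod 1723), so the signature is genuine.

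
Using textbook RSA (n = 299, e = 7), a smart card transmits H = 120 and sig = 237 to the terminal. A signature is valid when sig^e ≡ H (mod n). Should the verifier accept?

sig^2 ≡ 237^2 = 56169 ≡ 256
sig^4 ≡ 256^2 = 65536 ≡ 55
7 = 4 + 2 + 1, so sig^7 ≡ 55·256·237 ≡ 120 (mod 299)
120 = H, so the signature checks out.

accept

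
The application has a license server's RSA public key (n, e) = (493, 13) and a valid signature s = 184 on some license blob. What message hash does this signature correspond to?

345

s^2 ≡ 184^2 = 33856 ≡ 332
s^4 ≡ 332^2 = 110224 ≡ 285
s^8 ≡ 285^2 = 81225 ≡ 373
13 = 8 + 4 + 1, so s^13 ≡ 373·285·184 ≡ 345 (mod 493)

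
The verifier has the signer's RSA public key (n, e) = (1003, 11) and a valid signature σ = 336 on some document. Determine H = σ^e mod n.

σ^2 ≡ 336^2 = 112896 ≡ 560
σ^4 ≡ 560^2 = 313600 ≡ 664
σ^8 ≡ 664^2 = 440896 ≡ 579
11 = 8 + 2 + 1, so σ^11 ≡ 579·560·336 ≡ 786 (mod 1003)

786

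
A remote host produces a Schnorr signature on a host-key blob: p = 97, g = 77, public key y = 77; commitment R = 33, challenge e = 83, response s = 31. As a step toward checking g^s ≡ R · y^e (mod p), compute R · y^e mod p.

77^2 = 5929 ≡ 12
77^4 ≡ 12^2 = 144 ≡ 47
77^8 ≡ 47^2 = 2209 ≡ 75
77^16 ≡ 75^2 = 5625 ≡ 96
77^32 ≡ 96^2 = 9216 ≡ 1
77^64 ≡ 1^2 = 1
83 = 64 + 16 + 2 + 1, so 77^83 ≡ 1·96·12·77 ≡ 46 (mod 97)
R · y^e ≡ 33·46 = 1518 ≡ 63 (mod 97)

63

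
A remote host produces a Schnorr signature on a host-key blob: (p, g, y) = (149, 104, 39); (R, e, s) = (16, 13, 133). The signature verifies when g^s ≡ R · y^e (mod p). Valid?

yes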